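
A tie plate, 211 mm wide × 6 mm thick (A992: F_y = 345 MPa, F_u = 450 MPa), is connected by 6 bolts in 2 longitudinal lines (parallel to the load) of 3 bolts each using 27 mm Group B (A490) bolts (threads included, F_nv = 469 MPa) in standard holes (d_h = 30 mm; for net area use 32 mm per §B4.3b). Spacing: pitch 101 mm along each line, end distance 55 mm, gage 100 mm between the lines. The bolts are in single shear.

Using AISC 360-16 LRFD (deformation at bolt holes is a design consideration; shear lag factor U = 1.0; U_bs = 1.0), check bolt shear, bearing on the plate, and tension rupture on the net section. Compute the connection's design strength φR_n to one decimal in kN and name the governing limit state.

297.7 kN (net-section rupture governs)

Bolt shear: A_b = π(27)²/4 = 572.56 mm². φR_n = 0.75 × 469 × 572.56 × 6 × 1 = 1208.4 kN.
Bearing (6 mm plate, F_u = 450 MPa): end bolts L_c = 55 − 30/2 = 40, R_n = min(1.2×40×6×450, 2.4×27×6×450) = 129.6 kN/bolt; interior L_c = 101 − 30 = 71, R_n = 174.96 kN/bolt. φR_n = 0.75 × (2×129.6 + 4×174.96) = 719.3 kN.
Tension rupture (net): A_n = (211 − 2×32)×6 = 882 mm² (U = 1.0, A_e = A_n). φR_n = 0.75 × 450 × 882 = 297.7 kN.
Governing: min(1208.4, 719.3, 297.7) = 297.7 kN → net-section rupture.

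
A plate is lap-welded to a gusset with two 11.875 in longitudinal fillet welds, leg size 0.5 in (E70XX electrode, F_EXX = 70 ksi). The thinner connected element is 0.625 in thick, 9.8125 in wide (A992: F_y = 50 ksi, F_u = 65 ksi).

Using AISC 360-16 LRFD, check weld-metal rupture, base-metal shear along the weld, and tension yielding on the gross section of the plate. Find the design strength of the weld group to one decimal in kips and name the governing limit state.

264.5 kips (weld metal governs)

Weld metal: throat = 0.707×0.5 = 0.3535 in, L = 2×11.875 = 23.75 in. φR_n = 0.75 × 0.6 × 70 × 0.3535 × 23.75 = 264.5 kips.
Base metal shear (0.625 in plate): yield φR_n = 1.0×0.6×50×0.625×23.75 = 445.3 kips; rupture φR_n = 0.75×0.6×65×0.625×23.75 = 434.2 kips; take 434.2 kips (rupture).
Tension yield (gross): A_g = 9.8125×0.625 = 6.1328 in². φR_n = 0.90 × 50 × 6.1328 = 276.0 kips.
Governing: min(264.5, 434.2, 276.0) = 264.5 kips → weld metal.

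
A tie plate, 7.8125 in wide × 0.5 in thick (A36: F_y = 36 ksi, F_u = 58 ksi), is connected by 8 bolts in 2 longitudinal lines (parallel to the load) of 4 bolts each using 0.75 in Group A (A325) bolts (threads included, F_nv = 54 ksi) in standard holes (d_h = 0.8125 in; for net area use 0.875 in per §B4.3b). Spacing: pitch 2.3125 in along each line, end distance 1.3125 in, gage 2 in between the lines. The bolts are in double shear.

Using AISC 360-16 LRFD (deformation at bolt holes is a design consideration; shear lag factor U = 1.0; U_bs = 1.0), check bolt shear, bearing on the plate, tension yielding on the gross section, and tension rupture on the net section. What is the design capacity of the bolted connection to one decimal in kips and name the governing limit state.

Bolt shear: A_b = π(0.75)²/4 = 0.44179 in². φR_n = 0.75 × 54 × 0.44179 × 8 × 2 = 286.3 kips.
Bearing (0.5 in plate, F_u = 58 ksi): end bolts L_c = 1.3125 − 0.8125/2 = 0.90625, R_n = min(1.2×0.90625×0.5×58, 2.4×0.75×0.5×58) = 31.538 kips/bolt; interior L_c = 2.3125 − 0.8125 = 1.5, R_n = 52.2 kips/bolt. φR_n = 0.75 × (2×31.538 + 6×52.2) = 282.2 kips.
Tension yield (gross): A_g = 7.8125×0.5 = 3.9063 in². φR_n = 0.90 × 36 × 3.9063 = 126.6 kips.
Tension rupture (net): A_n = (7.8125 − 2×0.875)×0.5 = 3.0313 in² (U = 1.0, A_e = A_n). φR_n = 0.75 × 58 × 3.0313 = 131.9 kips.
Governing: min(286.3, 282.2, 126.6, 131.9) = 126.6 kips → gross-section yield.

126.6 kips (gross-section yield governs)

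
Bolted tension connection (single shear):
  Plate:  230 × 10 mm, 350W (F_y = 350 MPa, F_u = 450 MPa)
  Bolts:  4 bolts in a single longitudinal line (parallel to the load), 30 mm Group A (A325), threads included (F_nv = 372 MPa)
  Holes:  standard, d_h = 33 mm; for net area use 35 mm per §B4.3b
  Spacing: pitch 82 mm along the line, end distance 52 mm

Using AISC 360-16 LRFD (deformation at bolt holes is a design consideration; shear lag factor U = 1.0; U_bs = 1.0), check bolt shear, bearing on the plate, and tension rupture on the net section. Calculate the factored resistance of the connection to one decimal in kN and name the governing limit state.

Bolt shear: A_b = π(30)²/4 = 706.86 mm². φR_n = 0.75 × 372 × 706.86 × 4 × 1 = 788.9 kN.
Bearing (10 mm plate, F_u = 450 MPa): end bolts L_c = 52 − 33/2 = 35.5, R_n = min(1.2×35.5×10×450, 2.4×30×10×450) = 191.7 kN/bolt; interior L_c = 82 − 33 = 49, R_n = 264.6 kN/bolt. φR_n = 0.75 × (1×191.7 + 3×264.6) = 739.1 kN.
Tension rupture (net): A_n = (230 − 1×35)×10 = 1950 mm² (U = 1.0, A_e = A_n). φR_n = 0.75 × 450 × 1950 = 658.1 kN.
Governing: min(788.9, 739.1, 658.1) = 658.1 kN → net-section rupture.

658.1 kN (net-section rupture governs)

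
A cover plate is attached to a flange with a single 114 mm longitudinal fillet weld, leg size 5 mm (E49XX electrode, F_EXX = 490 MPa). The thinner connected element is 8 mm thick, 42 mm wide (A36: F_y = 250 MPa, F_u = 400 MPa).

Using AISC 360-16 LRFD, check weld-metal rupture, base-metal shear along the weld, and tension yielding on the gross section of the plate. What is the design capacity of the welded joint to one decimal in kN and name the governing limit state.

Weld metal: throat = 0.707×5 = 3.535 mm, L = 114 mm. φR_n = 0.75 × 0.6 × 490 × 3.535 × 114 = 88.9 kN.
Base metal shear (8 mm plate): yield φR_n = 1.0×0.6×250×8×114 = 136.8 kN; rupture φR_n = 0.75×0.6×400×8×114 = 164.2 kN; take 136.8 kN (yield).
Tension yield (gross): A_g = 42×8 = 336 mm². φR_n = 0.90 × 250 × 336 = 75.6 kN.
Governing: min(88.9, 136.8, 75.6) = 75.6 kN → gross-section yield.

75.6 kN (gross-section yield governs)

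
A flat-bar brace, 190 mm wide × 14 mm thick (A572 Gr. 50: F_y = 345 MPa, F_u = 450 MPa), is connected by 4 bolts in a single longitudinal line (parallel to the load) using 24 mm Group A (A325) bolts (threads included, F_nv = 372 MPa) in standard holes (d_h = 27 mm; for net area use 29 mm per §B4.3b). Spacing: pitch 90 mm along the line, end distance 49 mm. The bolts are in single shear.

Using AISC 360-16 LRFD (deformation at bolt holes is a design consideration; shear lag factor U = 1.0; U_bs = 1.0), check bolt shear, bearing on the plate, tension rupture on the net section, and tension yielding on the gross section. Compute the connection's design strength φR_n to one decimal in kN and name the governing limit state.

Bolt shear: A_b = π(24)²/4 = 452.39 mm². φR_n = 0.75 × 372 × 452.39 × 4 × 1 = 504.9 kN.
Bearing (14 mm plate, F_u = 450 MPa): end bolts L_c = 49 − 27/2 = 35.5, R_n = min(1.2×35.5×14×450, 2.4×24×14×450) = 268.38 kN/bolt; interior L_c = 90 − 27 = 63, R_n = 362.88 kN/bolt. φR_n = 0.75 × (1×268.38 + 3×362.88) = 1017.8 kN.
Tension rupture (net): A_n = (190 − 1×29)×14 = 2254 mm² (U = 1.0, A_e = A_n). φR_n = 0.75 × 450 × 2254 = 760.7 kN.
Tension yield (gross): A_g = 190×14 = 2660 mm². φR_n = 0.90 × 345 × 2660 = 825.9 kN.
Governing: min(504.9, 1017.8, 760.7, 825.9) = 504.9 kN → bolt shear.

504.9 kN (bolt shear governs)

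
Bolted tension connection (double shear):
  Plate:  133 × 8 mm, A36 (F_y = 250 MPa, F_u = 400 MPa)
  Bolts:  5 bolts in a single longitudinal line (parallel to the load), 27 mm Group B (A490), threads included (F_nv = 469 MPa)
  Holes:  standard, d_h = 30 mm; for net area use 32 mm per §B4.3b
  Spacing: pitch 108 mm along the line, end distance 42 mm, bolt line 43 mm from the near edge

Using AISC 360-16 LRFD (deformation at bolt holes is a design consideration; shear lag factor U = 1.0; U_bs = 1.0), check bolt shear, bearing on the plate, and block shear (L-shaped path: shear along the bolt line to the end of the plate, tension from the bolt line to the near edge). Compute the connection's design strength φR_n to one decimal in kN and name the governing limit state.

491.4 kN (block shear governs)

Bolt shear: A_b = π(27)²/4 = 572.56 mm². φR_n = 0.75 × 469 × 572.56 × 5 × 2 = 2014.0 kN.
Bearing (8 mm plate, F_u = 400 MPa): end bolts L_c = 42 − 30/2 = 27, R_n = min(1.2×27×8×400, 2.4×27×8×400) = 103.68 kN/bolt; interior L_c = 108 − 30 = 78, R_n = 207.36 kN/bolt. φR_n = 0.75 × (1×103.68 + 4×207.36) = 699.8 kN.
Block shear: shear path 1×[42+4×108] = 1×474 mm, A_gv = 3792, A_nv = 1×(474 − 4.5×32)×8 = 2640 mm²; tension to near edge: (43 − 0.5×32)×8 = 216 mm². R_n = min(0.6×400×2640, 0.6×250×3792) + 1.0×400×216 = min(633.6, 568.8) + 86.4 = 655.2 kN. φR_n = 0.75 × 655.2 = 491.4 kN.
Governing: min(2014.0, 699.8, 491.4) = 491.4 kN → block shear.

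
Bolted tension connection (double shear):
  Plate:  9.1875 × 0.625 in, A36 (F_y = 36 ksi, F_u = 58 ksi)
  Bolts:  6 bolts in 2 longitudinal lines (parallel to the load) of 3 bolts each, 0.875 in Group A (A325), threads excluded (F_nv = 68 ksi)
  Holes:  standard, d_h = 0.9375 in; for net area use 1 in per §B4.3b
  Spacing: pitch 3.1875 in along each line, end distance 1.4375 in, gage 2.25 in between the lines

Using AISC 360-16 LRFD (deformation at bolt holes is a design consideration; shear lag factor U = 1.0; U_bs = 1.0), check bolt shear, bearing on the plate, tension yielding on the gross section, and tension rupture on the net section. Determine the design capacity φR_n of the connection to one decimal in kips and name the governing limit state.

186.0 kips (gross-section yield governs)

Bolt shear: A_b = π(0.875)²/4 = 0.60132 in². φR_n = 0.75 × 68 × 0.60132 × 6 × 2 = 368.0 kips.
Bearing (0.625 in plate, F_u = 58 ksi): end bolts L_c = 1.4375 − 0.9375/2 = 0.96875, R_n = min(1.2×0.96875×0.625×58, 2.4×0.875×0.625×58) = 42.141 kips/bolt; interior L_c = 3.1875 − 0.9375 = 2.25, R_n = 76.125 kips/bolt. φR_n = 0.75 × (2×42.141 + 4×76.125) = 291.6 kips.
Tension yield (gross): A_g = 9.1875×0.625 = 5.7422 in². φR_n = 0.90 × 36 × 5.7422 = 186.0 kips.
Tension rupture (net): A_n = (9.1875 − 2×1)×0.625 = 4.4922 in² (U = 1.0, A_e = A_n). φR_n = 0.75 × 58 × 4.4922 = 195.4 kips.
Governing: min(368.0, 291.6, 186.0, 195.4) = 186.0 kips → gross-section yield.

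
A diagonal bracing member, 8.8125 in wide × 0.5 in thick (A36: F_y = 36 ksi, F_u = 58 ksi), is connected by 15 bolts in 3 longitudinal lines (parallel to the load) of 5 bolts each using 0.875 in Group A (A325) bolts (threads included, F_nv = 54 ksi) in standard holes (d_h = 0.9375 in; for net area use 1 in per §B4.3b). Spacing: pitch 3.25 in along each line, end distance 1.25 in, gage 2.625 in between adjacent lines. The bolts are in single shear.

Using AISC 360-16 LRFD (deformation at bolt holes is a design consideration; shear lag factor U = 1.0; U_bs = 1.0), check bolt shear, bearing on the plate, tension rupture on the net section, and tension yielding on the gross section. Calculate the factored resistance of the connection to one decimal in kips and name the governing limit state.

126.4 kips (net-section rupture governs)

Bolt shear: A_b = π(0.875)²/4 = 0.60132 in². φR_n = 0.75 × 54 × 0.60132 × 15 × 1 = 365.3 kips.
Bearing (0.5 in plate, F_u = 58 ksi): end bolts L_c = 1.25 − 0.9375/2 = 0.78125, R_n = min(1.2×0.78125×0.5×58, 2.4×0.875×0.5×58) = 27.188 kips/bolt; interior L_c = 3.25 − 0.9375 = 2.3125, R_n = 60.9 kips/bolt. φR_n = 0.75 × (3×27.188 + 12×60.9) = 609.3 kips.
Tension rupture (net): A_n = (8.8125 − 3×1)×0.5 = 2.9063 in² (U = 1.0, A_e = A_n). φR_n = 0.75 × 58 × 2.9063 = 126.4 kips.
Tension yield (gross): A_g = 8.8125×0.5 = 4.4063 in². φR_n = 0.90 × 36 × 4.4063 = 142.8 kips.
Governing: min(365.3, 609.3, 126.4, 142.8) = 126.4 kips → net-section rupture.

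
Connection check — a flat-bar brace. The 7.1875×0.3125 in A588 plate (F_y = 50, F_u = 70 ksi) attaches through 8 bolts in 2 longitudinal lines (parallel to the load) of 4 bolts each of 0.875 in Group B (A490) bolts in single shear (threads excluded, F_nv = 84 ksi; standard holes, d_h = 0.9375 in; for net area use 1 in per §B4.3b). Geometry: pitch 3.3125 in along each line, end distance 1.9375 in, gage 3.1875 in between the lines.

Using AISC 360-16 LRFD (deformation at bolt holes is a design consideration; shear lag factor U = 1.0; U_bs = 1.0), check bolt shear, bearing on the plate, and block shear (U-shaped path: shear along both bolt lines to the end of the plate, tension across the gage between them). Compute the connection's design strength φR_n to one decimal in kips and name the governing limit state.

Bolt shear: A_b = π(0.875)²/4 = 0.60132 in². φR_n = 0.75 × 84 × 0.60132 × 8 × 1 = 303.1 kips.
Bearing (0.3125 in plate, F_u = 70 ksi): end bolts L_c = 1.9375 − 0.9375/2 = 1.46875, R_n = min(1.2×1.46875×0.3125×70, 2.4×0.875×0.3125×70) = 38.555 kips/bolt; interior L_c = 3.3125 − 0.9375 = 2.375, R_n = 45.938 kips/bolt. φR_n = 0.75 × (2×38.555 + 6×45.938) = 264.6 kips.
Block shear: shear path 2×[1.9375+3×3.3125] = 2×11.875 in, A_gv = 7.4219, A_nv = 2×(11.875 − 3.5×1)×0.3125 = 5.2344 in²; tension across gage: (3.1875 − 1×1)×0.3125 = 0.68359 in². R_n = min(0.6×70×5.2344, 0.6×50×7.4219) + 1.0×70×0.68359 = min(219.84, 222.66) + 47.851 = 267.69 kips. φR_n = 0.75 × 267.69 = 200.8 kips.
Governing: min(303.1, 264.6, 200.8) = 200.8 kips → block shear.

200.8 kips (block shear governs)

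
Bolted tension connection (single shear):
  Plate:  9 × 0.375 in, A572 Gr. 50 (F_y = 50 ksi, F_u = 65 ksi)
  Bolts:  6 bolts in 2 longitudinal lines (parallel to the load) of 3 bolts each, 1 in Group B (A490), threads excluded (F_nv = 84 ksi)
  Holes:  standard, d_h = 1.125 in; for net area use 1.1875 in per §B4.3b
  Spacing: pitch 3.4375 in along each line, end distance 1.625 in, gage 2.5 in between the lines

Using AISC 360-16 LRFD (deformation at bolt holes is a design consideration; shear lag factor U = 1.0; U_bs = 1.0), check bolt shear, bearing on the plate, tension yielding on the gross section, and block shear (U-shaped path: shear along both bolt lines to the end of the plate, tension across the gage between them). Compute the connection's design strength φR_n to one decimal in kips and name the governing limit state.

145.3 kips (block shear governs)

Bolt shear: A_b = π(1)²/4 = 0.7854 in². φR_n = 0.75 × 84 × 0.7854 × 6 × 1 = 296.9 kips.
Bearing (0.375 in plate, F_u = 65 ksi): end bolts L_c = 1.625 − 1.125/2 = 1.0625, R_n = min(1.2×1.0625×0.375×65, 2.4×1×0.375×65) = 31.078 kips/bolt; interior L_c = 3.4375 − 1.125 = 2.3125, R_n = 58.5 kips/bolt. φR_n = 0.75 × (2×31.078 + 4×58.5) = 222.1 kips.
Tension yield (gross): A_g = 9×0.375 = 3.375 in². φR_n = 0.90 × 50 × 3.375 = 151.9 kips.
Block shear: shear path 2×[1.625+2×3.4375] = 2×8.5 in, A_gv = 6.375, A_nv = 2×(8.5 − 2.5×1.1875)×0.375 = 4.1484 in²; tension across gage: (2.5 − 1×1.1875)×0.375 = 0.49219 in². R_n = min(0.6×65×4.1484, 0.6×50×6.375) + 1.0×65×0.49219 = min(161.79, 191.25) + 31.992 = 193.78 kips. φR_n = 0.75 × 193.78 = 145.3 kips.
Governing: min(296.9, 222.1, 151.9, 145.3) = 145.3 kips → block shear.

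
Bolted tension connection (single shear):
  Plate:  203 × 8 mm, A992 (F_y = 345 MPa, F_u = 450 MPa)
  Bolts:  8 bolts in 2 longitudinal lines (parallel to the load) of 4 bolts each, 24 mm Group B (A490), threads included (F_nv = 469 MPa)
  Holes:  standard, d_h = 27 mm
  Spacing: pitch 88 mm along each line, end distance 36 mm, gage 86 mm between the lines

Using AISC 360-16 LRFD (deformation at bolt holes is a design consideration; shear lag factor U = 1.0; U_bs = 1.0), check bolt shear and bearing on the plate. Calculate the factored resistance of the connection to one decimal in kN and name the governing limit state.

1078.9 kN (bearing governs)

Bolt shear: A_b = π(24)²/4 = 452.39 mm². φR_n = 0.75 × 469 × 452.39 × 8 × 1 = 1273.0 kN.
Bearing (8 mm plate, F_u = 450 MPa): end bolts L_c = 36 − 27/2 = 22.5, R_n = min(1.2×22.5×8×450, 2.4×24×8×450) = 97.2 kN/bolt; interior L_c = 88 − 27 = 61, R_n = 207.36 kN/bolt. φR_n = 0.75 × (2×97.2 + 6×207.36) = 1078.9 kN.
Governing: min(1273.0, 1078.9) = 1078.9 kN → bearing.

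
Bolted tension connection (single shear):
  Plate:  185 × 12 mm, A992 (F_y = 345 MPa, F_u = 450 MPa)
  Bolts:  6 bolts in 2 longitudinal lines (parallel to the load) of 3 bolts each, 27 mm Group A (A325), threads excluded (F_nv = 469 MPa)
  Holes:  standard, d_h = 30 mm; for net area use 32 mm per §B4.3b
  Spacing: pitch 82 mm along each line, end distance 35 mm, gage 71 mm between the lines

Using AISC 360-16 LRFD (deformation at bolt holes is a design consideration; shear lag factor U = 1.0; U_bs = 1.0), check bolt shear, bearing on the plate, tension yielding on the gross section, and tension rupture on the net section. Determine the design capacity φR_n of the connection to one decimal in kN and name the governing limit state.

490.1 kN (net-section rupture governs)

Bolt shear: A_b = π(27)²/4 = 572.56 mm². φR_n = 0.75 × 469 × 572.56 × 6 × 1 = 1208.4 kN.
Bearing (12 mm plate, F_u = 450 MPa): end bolts L_c = 35 − 30/2 = 20, R_n = min(1.2×20×12×450, 2.4×27×12×450) = 129.6 kN/bolt; interior L_c = 82 − 30 = 52, R_n = 336.96 kN/bolt. φR_n = 0.75 × (2×129.6 + 4×336.96) = 1205.3 kN.
Tension yield (gross): A_g = 185×12 = 2220 mm². φR_n = 0.90 × 345 × 2220 = 689.3 kN.
Tension rupture (net): A_n = (185 − 2×32)×12 = 1452 mm² (U = 1.0, A_e = A_n). φR_n = 0.75 × 450 × 1452 = 490.1 kN.
Governing: min(1208.4, 1205.3, 689.3, 490.1) = 490.1 kN → net-section rupture.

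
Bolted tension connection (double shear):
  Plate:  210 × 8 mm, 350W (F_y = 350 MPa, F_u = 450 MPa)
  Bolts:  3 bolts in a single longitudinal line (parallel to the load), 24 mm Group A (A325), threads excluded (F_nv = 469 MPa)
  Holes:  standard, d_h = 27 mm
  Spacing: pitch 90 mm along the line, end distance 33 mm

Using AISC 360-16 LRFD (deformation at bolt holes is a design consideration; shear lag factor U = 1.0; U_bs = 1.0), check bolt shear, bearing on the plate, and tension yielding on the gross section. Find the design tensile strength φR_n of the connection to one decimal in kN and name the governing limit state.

374.2 kN (bearing governs)

Bolt shear: A_b = π(24)²/4 = 452.39 mm². φR_n = 0.75 × 469 × 452.39 × 3 × 2 = 954.8 kN.
Bearing (8 mm plate, F_u = 450 MPa): end bolts L_c = 33 − 27/2 = 19.5, R_n = min(1.2×19.5×8×450, 2.4×24×8×450) = 84.24 kN/bolt; interior L_c = 90 − 27 = 63, R_n = 207.36 kN/bolt. φR_n = 0.75 × (1×84.24 + 2×207.36) = 374.2 kN.
Tension yield (gross): A_g = 210×8 = 1680 mm². φR_n = 0.90 × 350 × 1680 = 529.2 kN.
Governing: min(954.8, 374.2, 529.2) = 374.2 kN → bearing.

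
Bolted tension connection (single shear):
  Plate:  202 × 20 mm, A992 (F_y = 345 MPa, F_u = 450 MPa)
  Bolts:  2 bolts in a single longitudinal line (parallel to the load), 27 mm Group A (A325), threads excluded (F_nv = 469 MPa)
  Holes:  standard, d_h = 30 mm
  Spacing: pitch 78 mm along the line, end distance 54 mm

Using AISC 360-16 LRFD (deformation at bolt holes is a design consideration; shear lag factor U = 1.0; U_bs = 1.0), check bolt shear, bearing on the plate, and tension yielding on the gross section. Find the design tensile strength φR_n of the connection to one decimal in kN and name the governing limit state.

Bolt shear: A_b = π(27)²/4 = 572.56 mm². φR_n = 0.75 × 469 × 572.56 × 2 × 1 = 402.8 kN.
Bearing (20 mm plate, F_u = 450 MPa): end bolts L_c = 54 − 30/2 = 39, R_n = min(1.2×39×20×450, 2.4×27×20×450) = 421.2 kN/bolt; interior L_c = 78 − 30 = 48, R_n = 518.4 kN/bolt. φR_n = 0.75 × (1×421.2 + 1×518.4) = 704.7 kN.
Tension yield (gross): A_g = 202×20 = 4040 mm². φR_n = 0.90 × 345 × 4040 = 1254.4 kN.
Governing: min(402.8, 704.7, 1254.4) = 402.8 kN → bolt shear.

402.8 kN (bolt shear governs)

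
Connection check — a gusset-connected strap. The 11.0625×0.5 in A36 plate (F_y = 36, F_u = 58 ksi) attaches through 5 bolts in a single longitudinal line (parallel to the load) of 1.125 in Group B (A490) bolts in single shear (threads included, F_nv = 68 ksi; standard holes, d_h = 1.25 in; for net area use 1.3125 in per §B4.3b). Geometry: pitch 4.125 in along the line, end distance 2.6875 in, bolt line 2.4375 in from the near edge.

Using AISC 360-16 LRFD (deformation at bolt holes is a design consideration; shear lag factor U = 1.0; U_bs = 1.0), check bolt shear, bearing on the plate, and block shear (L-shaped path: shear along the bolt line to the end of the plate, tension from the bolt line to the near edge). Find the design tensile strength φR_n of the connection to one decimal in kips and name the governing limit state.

194.2 kips (block shear governs)

Bolt shear: A_b = π(1.125)²/4 = 0.99402 in². φR_n = 0.75 × 68 × 0.99402 × 5 × 1 = 253.5 kips.
Bearing (0.5 in plate, F_u = 58 ksi): end bolts L_c = 2.6875 − 1.25/2 = 2.0625, R_n = min(1.2×2.0625×0.5×58, 2.4×1.125×0.5×58) = 71.775 kips/bolt; interior L_c = 4.125 − 1.25 = 2.875, R_n = 78.3 kips/bolt. φR_n = 0.75 × (1×71.775 + 4×78.3) = 288.7 kips.
Block shear: shear path 1×[2.6875+4×4.125] = 1×19.1875 in, A_gv = 9.5938, A_nv = 1×(19.1875 − 4.5×1.3125)×0.5 = 6.6406 in²; tension to near edge: (2.4375 − 0.5×1.3125)×0.5 = 0.89063 in². R_n = min(0.6×58×6.6406, 0.6×36×9.5938) + 1.0×58×0.89063 = min(231.09, 207.23) + 51.657 = 258.89 kips. φR_n = 0.75 × 258.89 = 194.2 kips.
Governing: min(253.5, 288.7, 194.2) = 194.2 kips → block shear.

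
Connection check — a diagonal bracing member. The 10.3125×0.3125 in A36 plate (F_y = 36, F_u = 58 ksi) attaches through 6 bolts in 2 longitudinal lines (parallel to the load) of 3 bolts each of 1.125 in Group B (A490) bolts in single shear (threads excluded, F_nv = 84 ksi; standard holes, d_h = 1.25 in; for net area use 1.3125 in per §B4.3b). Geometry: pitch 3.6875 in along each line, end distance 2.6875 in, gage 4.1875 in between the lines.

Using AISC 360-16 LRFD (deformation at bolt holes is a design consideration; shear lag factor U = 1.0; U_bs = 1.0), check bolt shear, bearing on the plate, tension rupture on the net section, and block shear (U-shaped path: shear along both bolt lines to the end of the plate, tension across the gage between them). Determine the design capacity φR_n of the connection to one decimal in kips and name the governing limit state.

104.5 kips (net-section rupture governs)

Bolt shear: A_b = π(1.125)²/4 = 0.99402 in². φR_n = 0.75 × 84 × 0.99402 × 6 × 1 = 375.7 kips.
Bearing (0.3125 in plate, F_u = 58 ksi): end bolts L_c = 2.6875 − 1.25/2 = 2.0625, R_n = min(1.2×2.0625×0.3125×58, 2.4×1.125×0.3125×58) = 44.859 kips/bolt; interior L_c = 3.6875 − 1.25 = 2.4375, R_n = 48.938 kips/bolt. φR_n = 0.75 × (2×44.859 + 4×48.938) = 214.1 kips.
Tension rupture (net): A_n = (10.3125 − 2×1.3125)×0.3125 = 2.4023 in² (U = 1.0, A_e = A_n). φR_n = 0.75 × 58 × 2.4023 = 104.5 kips.
Block shear: shear path 2×[2.6875+2×3.6875] = 2×10.0625 in, A_gv = 6.2891, A_nv = 2×(10.0625 − 2.5×1.3125)×0.3125 = 4.2383 in²; tension across gage: (4.1875 − 1×1.3125)×0.3125 = 0.89844 in². R_n = min(0.6×58×4.2383, 0.6×36×6.2891) + 1.0×58×0.89844 = min(147.49, 135.84) + 52.11 = 187.95 kips. φR_n = 0.75 × 187.95 = 141.0 kips.
Governing: min(375.7, 214.1, 104.5, 141.0) = 104.5 kips → net-section rupture.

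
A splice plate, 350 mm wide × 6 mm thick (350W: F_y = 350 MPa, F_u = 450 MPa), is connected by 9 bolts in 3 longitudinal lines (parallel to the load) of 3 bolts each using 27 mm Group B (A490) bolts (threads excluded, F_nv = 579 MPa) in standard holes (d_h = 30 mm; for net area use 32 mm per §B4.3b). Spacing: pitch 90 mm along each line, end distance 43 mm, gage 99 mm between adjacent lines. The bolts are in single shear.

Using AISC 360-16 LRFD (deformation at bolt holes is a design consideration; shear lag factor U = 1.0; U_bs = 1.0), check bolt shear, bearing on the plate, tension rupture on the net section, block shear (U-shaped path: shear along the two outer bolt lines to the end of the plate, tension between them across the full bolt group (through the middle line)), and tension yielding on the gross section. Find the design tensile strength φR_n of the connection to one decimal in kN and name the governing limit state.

Bolt shear: A_b = π(27)²/4 = 572.56 mm². φR_n = 0.75 × 579 × 572.56 × 9 × 1 = 2237.7 kN.
Bearing (6 mm plate, F_u = 450 MPa): end bolts L_c = 43 − 30/2 = 28, R_n = min(1.2×28×6×450, 2.4×27×6×450) = 90.72 kN/bolt; interior L_c = 90 − 30 = 60, R_n = 174.96 kN/bolt. φR_n = 0.75 × (3×90.72 + 6×174.96) = 991.4 kN.
Tension rupture (net): A_n = (350 − 3×32)×6 = 1524 mm² (U = 1.0, A_e = A_n). φR_n = 0.75 × 450 × 1524 = 514.4 kN.
Block shear: shear path 2×[43+2×90] = 2×223 mm, A_gv = 2676, A_nv = 2×(223 − 2.5×32)×6 = 1716 mm²; tension across gage: (198 − 2×32)×6 = 804 mm². R_n = min(0.6×450×1716, 0.6×350×2676) + 1.0×450×804 = min(463.32, 561.96) + 361.8 = 825.12 kN. φR_n = 0.75 × 825.12 = 618.8 kN.
Tension yield (gross): A_g = 350×6 = 2100 mm². φR_n = 0.90 × 350 × 2100 = 661.5 kN.
Governing: min(2237.7, 991.4, 514.4, 618.8, 661.5) = 514.4 kN → net-section rupture.

514.4 kN (net-section rupture governs)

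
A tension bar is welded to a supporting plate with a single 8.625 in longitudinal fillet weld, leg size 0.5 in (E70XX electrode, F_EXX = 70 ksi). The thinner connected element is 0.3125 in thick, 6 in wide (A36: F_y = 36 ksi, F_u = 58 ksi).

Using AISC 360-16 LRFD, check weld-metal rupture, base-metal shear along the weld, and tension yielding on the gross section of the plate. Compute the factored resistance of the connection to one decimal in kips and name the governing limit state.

Weld metal: throat = 0.707×0.5 = 0.3535 in, L = 8.625 in. φR_n = 0.75 × 0.6 × 70 × 0.3535 × 8.625 = 96.0 kips.
Base metal shear (0.3125 in plate): yield φR_n = 1.0×0.6×36×0.3125×8.625 = 58.2 kips; rupture φR_n = 0.75×0.6×58×0.3125×8.625 = 70.3 kips; take 58.2 kips (yield).
Tension yield (gross): A_g = 6×0.3125 = 1.875 in². φR_n = 0.90 × 36 × 1.875 = 60.8 kips.
Governing: min(96.0, 58.2, 60.8) = 58.2 kips → base-metal shear.

58.2 kips (base-metal shear governs)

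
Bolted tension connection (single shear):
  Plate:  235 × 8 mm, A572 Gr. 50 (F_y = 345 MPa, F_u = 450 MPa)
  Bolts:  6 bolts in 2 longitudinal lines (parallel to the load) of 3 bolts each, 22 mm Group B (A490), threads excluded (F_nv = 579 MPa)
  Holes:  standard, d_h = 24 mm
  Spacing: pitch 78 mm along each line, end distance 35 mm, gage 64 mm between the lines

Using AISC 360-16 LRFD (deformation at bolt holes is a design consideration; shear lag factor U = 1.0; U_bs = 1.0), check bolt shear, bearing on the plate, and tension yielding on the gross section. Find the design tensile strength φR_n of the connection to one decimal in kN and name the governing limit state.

Bolt shear: A_b = π(22)²/4 = 380.13 mm². φR_n = 0.75 × 579 × 380.13 × 6 × 1 = 990.4 kN.
Bearing (8 mm plate, F_u = 450 MPa): end bolts L_c = 35 − 24/2 = 23, R_n = min(1.2×23×8×450, 2.4×22×8×450) = 99.36 kN/bolt; interior L_c = 78 − 24 = 54, R_n = 190.08 kN/bolt. φR_n = 0.75 × (2×99.36 + 4×190.08) = 719.3 kN.
Tension yield (gross): A_g = 235×8 = 1880 mm². φR_n = 0.90 × 345 × 1880 = 583.7 kN.
Governing: min(990.4, 719.3, 583.7) = 583.7 kN → gross-section yield.

583.7 kN (gross-section yield governs)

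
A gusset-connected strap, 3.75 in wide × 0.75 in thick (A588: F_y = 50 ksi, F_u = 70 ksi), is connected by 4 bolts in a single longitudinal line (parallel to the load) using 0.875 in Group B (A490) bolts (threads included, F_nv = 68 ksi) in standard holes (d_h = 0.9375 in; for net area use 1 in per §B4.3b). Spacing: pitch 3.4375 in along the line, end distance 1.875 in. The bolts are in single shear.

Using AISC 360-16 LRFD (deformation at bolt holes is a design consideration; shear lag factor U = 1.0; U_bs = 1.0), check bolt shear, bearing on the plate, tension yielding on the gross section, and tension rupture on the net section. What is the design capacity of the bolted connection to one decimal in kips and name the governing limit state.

108.3 kips (net-section rupture governs)

Bolt shear: A_b = π(0.875)²/4 = 0.60132 in². φR_n = 0.75 × 68 × 0.60132 × 4 × 1 = 122.7 kips.
Bearing (0.75 in plate, F_u = 70 ksi): end bolts L_c = 1.875 − 0.9375/2 = 1.40625, R_n = min(1.2×1.40625×0.75×70, 2.4×0.875×0.75×70) = 88.594 kips/bolt; interior L_c = 3.4375 − 0.9375 = 2.5, R_n = 110.25 kips/bolt. φR_n = 0.75 × (1×88.594 + 3×110.25) = 314.5 kips.
Tension yield (gross): A_g = 3.75×0.75 = 2.8125 in². φR_n = 0.90 × 50 × 2.8125 = 126.6 kips.
Tension rupture (net): A_n = (3.75 − 1×1)×0.75 = 2.0625 in² (U = 1.0, A_e = A_n). φR_n = 0.75 × 70 × 2.0625 = 108.3 kips.
Governing: min(122.7, 314.5, 126.6, 108.3) = 108.3 kips → net-section rupture.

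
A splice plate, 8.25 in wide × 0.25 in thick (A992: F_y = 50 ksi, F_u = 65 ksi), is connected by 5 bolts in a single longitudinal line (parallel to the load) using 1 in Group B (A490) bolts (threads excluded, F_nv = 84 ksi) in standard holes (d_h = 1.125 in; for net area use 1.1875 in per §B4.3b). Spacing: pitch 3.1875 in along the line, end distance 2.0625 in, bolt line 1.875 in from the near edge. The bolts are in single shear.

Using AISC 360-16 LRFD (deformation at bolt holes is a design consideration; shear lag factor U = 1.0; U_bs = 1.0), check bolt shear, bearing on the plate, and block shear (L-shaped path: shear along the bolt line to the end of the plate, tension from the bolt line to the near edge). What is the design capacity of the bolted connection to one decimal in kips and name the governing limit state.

84.9 kips (block shear governs)

Bolt shear: A_b = π(1)²/4 = 0.7854 in². φR_n = 0.75 × 84 × 0.7854 × 5 × 1 = 247.4 kips.
Bearing (0.25 in plate, F_u = 65 ksi): end bolts L_c = 2.0625 − 1.125/2 = 1.5, R_n = min(1.2×1.5×0.25×65, 2.4×1×0.25×65) = 29.25 kips/bolt; interior L_c = 3.1875 − 1.125 = 2.0625, R_n = 39 kips/bolt. φR_n = 0.75 × (1×29.25 + 4×39) = 138.9 kips.
Block shear: shear path 1×[2.0625+4×3.1875] = 1×14.8125 in, A_gv = 3.7031, A_nv = 1×(14.8125 − 4.5×1.1875)×0.25 = 2.3672 in²; tension to near edge: (1.875 − 0.5×1.1875)×0.25 = 0.32031 in². R_n = min(0.6×65×2.3672, 0.6×50×3.7031) + 1.0×65×0.32031 = min(92.321, 111.09) + 20.82 = 113.14 kips. φR_n = 0.75 × 113.14 = 84.9 kips.
Governing: min(247.4, 138.9, 84.9) = 84.9 kips → block shear.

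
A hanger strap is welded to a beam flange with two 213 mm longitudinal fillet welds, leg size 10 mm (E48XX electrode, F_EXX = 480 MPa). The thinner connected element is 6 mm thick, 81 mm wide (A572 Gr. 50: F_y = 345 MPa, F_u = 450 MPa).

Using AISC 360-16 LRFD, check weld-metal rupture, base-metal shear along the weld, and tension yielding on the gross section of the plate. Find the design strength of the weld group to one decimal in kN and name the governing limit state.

Weld metal: throat = 0.707×10 = 7.07 mm, L = 2×213 = 426 mm. φR_n = 0.75 × 0.6 × 480 × 7.07 × 426 = 650.6 kN.
Base metal shear (6 mm plate): yield φR_n = 1.0×0.6×345×6×426 = 529.1 kN; rupture φR_n = 0.75×0.6×450×6×426 = 517.6 kN; take 517.6 kN (rupture).
Tension yield (gross): A_g = 81×6 = 486 mm². φR_n = 0.90 × 345 × 486 = 150.9 kN.
Governing: min(650.6, 517.6, 150.9) = 150.9 kN → gross-section yield.

150.9 kN (gross-section yield governs)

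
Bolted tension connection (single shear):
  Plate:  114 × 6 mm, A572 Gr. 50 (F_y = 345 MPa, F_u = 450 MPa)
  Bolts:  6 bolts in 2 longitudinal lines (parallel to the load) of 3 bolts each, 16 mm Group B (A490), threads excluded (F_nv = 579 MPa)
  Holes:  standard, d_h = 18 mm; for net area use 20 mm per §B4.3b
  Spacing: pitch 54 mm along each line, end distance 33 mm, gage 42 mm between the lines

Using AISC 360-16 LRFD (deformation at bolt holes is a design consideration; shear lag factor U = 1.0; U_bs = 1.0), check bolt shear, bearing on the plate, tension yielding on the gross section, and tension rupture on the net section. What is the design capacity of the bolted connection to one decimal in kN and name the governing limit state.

Bolt shear: A_b = π(16)²/4 = 201.06 mm². φR_n = 0.75 × 579 × 201.06 × 6 × 1 = 523.9 kN.
Bearing (6 mm plate, F_u = 450 MPa): end bolts L_c = 33 − 18/2 = 24, R_n = min(1.2×24×6×450, 2.4×16×6×450) = 77.76 kN/bolt; interior L_c = 54 − 18 = 36, R_n = 103.68 kN/bolt. φR_n = 0.75 × (2×77.76 + 4×103.68) = 427.7 kN.
Tension yield (gross): A_g = 114×6 = 684 mm². φR_n = 0.90 × 345 × 684 = 212.4 kN.
Tension rupture (net): A_n = (114 − 2×20)×6 = 444 mm² (U = 1.0, A_e = A_n). φR_n = 0.75 × 450 × 444 = 149.9 kN.
Governing: min(523.9, 427.7, 212.4, 149.9) = 149.9 kN → net-section rupture.

149.9 kN (net-section rupture governs)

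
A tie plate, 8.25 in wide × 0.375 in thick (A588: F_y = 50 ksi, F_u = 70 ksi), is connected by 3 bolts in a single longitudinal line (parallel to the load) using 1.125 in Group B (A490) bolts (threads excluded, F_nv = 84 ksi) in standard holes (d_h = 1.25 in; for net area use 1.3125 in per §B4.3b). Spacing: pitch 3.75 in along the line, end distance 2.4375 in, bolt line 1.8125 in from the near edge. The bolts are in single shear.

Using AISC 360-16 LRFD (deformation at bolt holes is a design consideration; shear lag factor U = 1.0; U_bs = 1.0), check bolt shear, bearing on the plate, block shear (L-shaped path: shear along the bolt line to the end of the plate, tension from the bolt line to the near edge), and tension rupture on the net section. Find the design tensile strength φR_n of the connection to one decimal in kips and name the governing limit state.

101.4 kips (block shear governs)

Bolt shear: A_b = π(1.125)²/4 = 0.99402 in². φR_n = 0.75 × 84 × 0.99402 × 3 × 1 = 187.9 kips.
Bearing (0.375 in plate, F_u = 70 ksi): end bolts L_c = 2.4375 − 1.25/2 = 1.8125, R_n = min(1.2×1.8125×0.375×70, 2.4×1.125×0.375×70) = 57.094 kips/bolt; interior L_c = 3.75 − 1.25 = 2.5, R_n = 70.875 kips/bolt. φR_n = 0.75 × (1×57.094 + 2×70.875) = 149.1 kips.
Block shear: shear path 1×[2.4375+2×3.75] = 1×9.9375 in, A_gv = 3.7266, A_nv = 1×(9.9375 − 2.5×1.3125)×0.375 = 2.4961 in²; tension to near edge: (1.8125 − 0.5×1.3125)×0.375 = 0.43359 in². R_n = min(0.6×70×2.4961, 0.6×50×3.7266) + 1.0×70×0.43359 = min(104.84, 111.8) + 30.351 = 135.19 kips. φR_n = 0.75 × 135.19 = 101.4 kips.
Tension rupture (net): A_n = (8.25 − 1×1.3125)×0.375 = 2.6016 in² (U = 1.0, A_e = A_n). φR_n = 0.75 × 70 × 2.6016 = 136.6 kips.
Governing: min(187.9, 149.1, 101.4, 136.6) = 101.4 kips → block shear.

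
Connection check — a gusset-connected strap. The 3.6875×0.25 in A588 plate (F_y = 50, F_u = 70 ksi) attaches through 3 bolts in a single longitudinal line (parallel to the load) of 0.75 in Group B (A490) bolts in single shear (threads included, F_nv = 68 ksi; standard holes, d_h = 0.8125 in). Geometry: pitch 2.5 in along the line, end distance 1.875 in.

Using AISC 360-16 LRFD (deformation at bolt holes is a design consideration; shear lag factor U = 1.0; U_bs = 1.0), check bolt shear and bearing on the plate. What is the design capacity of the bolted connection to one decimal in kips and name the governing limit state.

67.6 kips (bolt shear governs)

Bolt shear: A_b = π(0.75)²/4 = 0.44179 in². φR_n = 0.75 × 68 × 0.44179 × 3 × 1 = 67.6 kips.
Bearing (0.25 in plate, F_u = 70 ksi): end bolts L_c = 1.875 − 0.8125/2 = 1.46875, R_n = min(1.2×1.46875×0.25×70, 2.4×0.75×0.25×70) = 30.844 kips/bolt; interior L_c = 2.5 − 0.8125 = 1.6875, R_n = 31.5 kips/bolt. φR_n = 0.75 × (1×30.844 + 2×31.5) = 70.4 kips.
Governing: min(67.6, 70.4) = 67.6 kips → bolt shear.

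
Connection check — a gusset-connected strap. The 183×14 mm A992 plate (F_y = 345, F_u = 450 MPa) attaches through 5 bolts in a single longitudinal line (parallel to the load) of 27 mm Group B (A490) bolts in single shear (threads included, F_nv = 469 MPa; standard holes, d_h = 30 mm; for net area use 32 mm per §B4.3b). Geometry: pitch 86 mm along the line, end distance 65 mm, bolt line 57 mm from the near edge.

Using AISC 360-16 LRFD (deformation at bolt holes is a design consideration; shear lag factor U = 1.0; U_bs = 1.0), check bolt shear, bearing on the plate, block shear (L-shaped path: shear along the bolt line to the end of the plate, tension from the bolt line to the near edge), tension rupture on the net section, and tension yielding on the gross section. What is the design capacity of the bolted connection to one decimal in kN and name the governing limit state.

713.5 kN (net-section rupture governs)

Bolt shear: A_b = π(27)²/4 = 572.56 mm². φR_n = 0.75 × 469 × 572.56 × 5 × 1 = 1007.0 kN.
Bearing (14 mm plate, F_u = 450 MPa): end bolts L_c = 65 − 30/2 = 50, R_n = min(1.2×50×14×450, 2.4×27×14×450) = 378 kN/bolt; interior L_c = 86 − 30 = 56, R_n = 408.24 kN/bolt. φR_n = 0.75 × (1×378 + 4×408.24) = 1508.2 kN.
Block shear: shear path 1×[65+4×86] = 1×409 mm, A_gv = 5726, A_nv = 1×(409 − 4.5×32)×14 = 3710 mm²; tension to near edge: (57 − 0.5×32)×14 = 574 mm². R_n = min(0.6×450×3710, 0.6×345×5726) + 1.0×450×574 = min(1001.7, 1185.3) + 258.3 = 1260 kN. φR_n = 0.75 × 1260 = 945.0 kN.
Tension rupture (net): A_n = (183 − 1×32)×14 = 2114 mm² (U = 1.0, A_e = A_n). φR_n = 0.75 × 450 × 2114 = 713.5 kN.
Tension yield (gross): A_g = 183×14 = 2562 mm². φR_n = 0.90 × 345 × 2562 = 795.5 kN.
Governing: min(1007.0, 1508.2, 945.0, 713.5, 795.5) = 713.5 kN → net-section rupture.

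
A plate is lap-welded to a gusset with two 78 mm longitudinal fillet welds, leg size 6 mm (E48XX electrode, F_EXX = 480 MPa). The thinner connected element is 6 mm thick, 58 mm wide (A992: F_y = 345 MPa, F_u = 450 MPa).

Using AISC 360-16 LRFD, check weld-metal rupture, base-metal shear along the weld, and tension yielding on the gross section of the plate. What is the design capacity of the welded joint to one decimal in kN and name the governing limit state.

108.1 kN (gross-section yield governs)

Weld metal: throat = 0.707×6 = 4.242 mm, L = 2×78 = 156 mm. φR_n = 0.75 × 0.6 × 480 × 4.242 × 156 = 142.9 kN.
Base metal shear (6 mm plate): yield φR_n = 1.0×0.6×345×6×156 = 193.8 kN; rupture φR_n = 0.75×0.6×450×6×156 = 189.5 kN; take 189.5 kN (rupture).
Tension yield (gross): A_g = 58×6 = 348 mm². φR_n = 0.90 × 345 × 348 = 108.1 kN.
Governing: min(142.9, 189.5, 108.1) = 108.1 kN → gross-section yield.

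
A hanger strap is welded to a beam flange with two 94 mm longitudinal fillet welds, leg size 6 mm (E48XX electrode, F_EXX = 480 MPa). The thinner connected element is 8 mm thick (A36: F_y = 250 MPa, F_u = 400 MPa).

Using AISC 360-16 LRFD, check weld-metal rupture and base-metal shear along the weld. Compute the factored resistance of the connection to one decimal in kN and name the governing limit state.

172.3 kN (weld metal governs)

Weld metal: throat = 0.707×6 = 4.242 mm, L = 2×94 = 188 mm. φR_n = 0.75 × 0.6 × 480 × 4.242 × 188 = 172.3 kN.
Base metal shear (8 mm plate): yield φR_n = 1.0×0.6×250×8×188 = 225.6 kN; rupture φR_n = 0.75×0.6×400×8×188 = 270.7 kN; take 225.6 kN (yield).
Governing: min(172.3, 225.6) = 172.3 kN → weld metal.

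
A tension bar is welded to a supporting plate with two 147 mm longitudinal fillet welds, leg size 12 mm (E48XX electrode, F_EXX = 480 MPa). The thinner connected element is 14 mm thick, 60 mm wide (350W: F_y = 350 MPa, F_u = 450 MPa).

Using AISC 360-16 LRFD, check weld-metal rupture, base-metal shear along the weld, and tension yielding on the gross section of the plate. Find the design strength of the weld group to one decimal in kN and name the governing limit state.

264.6 kN (gross-section yield governs)

Weld metal: throat = 0.707×12 = 8.484 mm, L = 2×147 = 294 mm. φR_n = 0.75 × 0.6 × 480 × 8.484 × 294 = 538.8 kN.
Base metal shear (14 mm plate): yield φR_n = 1.0×0.6×350×14×294 = 864.4 kN; rupture φR_n = 0.75×0.6×450×14×294 = 833.5 kN; take 833.5 kN (rupture).
Tension yield (gross): A_g = 60×14 = 840 mm². φR_n = 0.90 × 350 × 840 = 264.6 kN.
Governing: min(538.8, 833.5, 264.6) = 264.6 kN → gross-section yield.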